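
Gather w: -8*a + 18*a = 10*a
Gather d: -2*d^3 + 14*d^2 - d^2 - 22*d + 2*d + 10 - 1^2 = -2*d^3 + 13*d^2 - 20*d + 9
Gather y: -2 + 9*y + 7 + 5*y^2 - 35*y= 5*y^2 - 26*y + 5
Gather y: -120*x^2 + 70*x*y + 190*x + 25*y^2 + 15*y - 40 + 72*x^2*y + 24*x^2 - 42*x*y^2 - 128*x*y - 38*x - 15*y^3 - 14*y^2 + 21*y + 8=-96*x^2 + 152*x - 15*y^3 + y^2*(11 - 42*x) + y*(72*x^2 - 58*x + 36) - 32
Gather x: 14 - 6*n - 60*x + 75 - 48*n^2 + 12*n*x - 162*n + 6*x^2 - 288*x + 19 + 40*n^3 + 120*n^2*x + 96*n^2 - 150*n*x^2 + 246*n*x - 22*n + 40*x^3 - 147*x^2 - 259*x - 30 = 40*n^3 + 48*n^2 - 190*n + 40*x^3 + x^2*(-150*n - 141) + x*(120*n^2 + 258*n - 607) + 78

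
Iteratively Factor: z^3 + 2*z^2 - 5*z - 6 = (z + 3)*(z^2 - z - 2) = (z - 2)*(z + 3)*(z + 1)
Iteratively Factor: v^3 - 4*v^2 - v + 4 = (v + 1)*(v^2 - 5*v + 4) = (v - 4)*(v + 1)*(v - 1)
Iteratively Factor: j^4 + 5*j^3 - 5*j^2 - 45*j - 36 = (j + 3)*(j^3 + 2*j^2 - 11*j - 12) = (j + 3)*(j + 4)*(j^2 - 2*j - 3) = (j + 1)*(j + 3)*(j + 4)*(j - 3)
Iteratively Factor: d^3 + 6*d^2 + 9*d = (d)*(d^2 + 6*d + 9) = d*(d + 3)*(d + 3)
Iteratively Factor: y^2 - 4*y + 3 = (y - 3)*(y - 1)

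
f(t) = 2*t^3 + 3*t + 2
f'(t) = 6*t^2 + 3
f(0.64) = 4.44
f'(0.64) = 5.46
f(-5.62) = -369.87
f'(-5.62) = 192.51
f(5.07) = 277.86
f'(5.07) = 157.23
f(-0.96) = -2.65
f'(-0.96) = 8.53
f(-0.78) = -1.29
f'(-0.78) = 6.65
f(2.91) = 60.01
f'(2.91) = 53.81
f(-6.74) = -630.58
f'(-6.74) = 275.57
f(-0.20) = 1.38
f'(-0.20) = 3.24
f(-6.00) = -448.00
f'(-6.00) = 219.00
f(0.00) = 2.00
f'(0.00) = 3.00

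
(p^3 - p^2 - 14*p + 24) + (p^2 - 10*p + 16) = p^3 - 24*p + 40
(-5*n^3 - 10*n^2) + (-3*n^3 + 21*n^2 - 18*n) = -8*n^3 + 11*n^2 - 18*n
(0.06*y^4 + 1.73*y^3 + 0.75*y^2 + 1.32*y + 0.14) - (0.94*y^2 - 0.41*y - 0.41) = 0.06*y^4 + 1.73*y^3 - 0.19*y^2 + 1.73*y + 0.55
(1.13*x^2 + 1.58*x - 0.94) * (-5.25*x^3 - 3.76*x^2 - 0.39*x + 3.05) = -5.9325*x^5 - 12.5438*x^4 - 1.4465*x^3 + 6.3647*x^2 + 5.1856*x - 2.867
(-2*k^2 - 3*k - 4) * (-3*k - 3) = 6*k^3 + 15*k^2 + 21*k + 12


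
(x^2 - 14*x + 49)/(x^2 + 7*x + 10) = (x^2 - 14*x + 49)/(x^2 + 7*x + 10)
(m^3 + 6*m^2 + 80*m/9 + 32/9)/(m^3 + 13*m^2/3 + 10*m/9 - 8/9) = (3*m + 4)/(3*m - 1)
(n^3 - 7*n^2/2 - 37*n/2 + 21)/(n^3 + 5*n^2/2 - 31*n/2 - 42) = (n^2 - 7*n + 6)/(n^2 - n - 12)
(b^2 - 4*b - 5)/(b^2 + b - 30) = (b + 1)/(b + 6)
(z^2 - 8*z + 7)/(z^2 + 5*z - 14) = (z^2 - 8*z + 7)/(z^2 + 5*z - 14)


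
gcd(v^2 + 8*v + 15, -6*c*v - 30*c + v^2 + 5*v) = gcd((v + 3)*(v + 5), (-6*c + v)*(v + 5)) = v + 5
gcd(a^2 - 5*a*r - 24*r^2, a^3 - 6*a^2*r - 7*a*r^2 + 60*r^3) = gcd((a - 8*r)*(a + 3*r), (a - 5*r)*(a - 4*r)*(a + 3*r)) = a + 3*r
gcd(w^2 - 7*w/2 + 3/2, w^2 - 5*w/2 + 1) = w - 1/2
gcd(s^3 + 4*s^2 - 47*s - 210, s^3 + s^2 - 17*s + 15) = s + 5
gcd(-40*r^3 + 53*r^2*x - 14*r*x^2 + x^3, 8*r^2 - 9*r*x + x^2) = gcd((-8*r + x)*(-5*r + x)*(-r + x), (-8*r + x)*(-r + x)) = 8*r^2 - 9*r*x + x^2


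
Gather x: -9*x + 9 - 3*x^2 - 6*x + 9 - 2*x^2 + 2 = -5*x^2 - 15*x + 20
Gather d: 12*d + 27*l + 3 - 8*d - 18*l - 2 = 4*d + 9*l + 1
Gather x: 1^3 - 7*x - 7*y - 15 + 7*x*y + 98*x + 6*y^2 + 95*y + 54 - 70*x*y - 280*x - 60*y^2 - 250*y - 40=x*(-63*y - 189) - 54*y^2 - 162*y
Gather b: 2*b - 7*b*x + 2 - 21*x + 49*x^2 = b*(2 - 7*x) + 49*x^2 - 21*x + 2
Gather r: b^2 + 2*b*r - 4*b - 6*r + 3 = b^2 - 4*b + r*(2*b - 6) + 3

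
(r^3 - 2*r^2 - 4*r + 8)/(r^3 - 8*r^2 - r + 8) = (r^3 - 2*r^2 - 4*r + 8)/(r^3 - 8*r^2 - r + 8)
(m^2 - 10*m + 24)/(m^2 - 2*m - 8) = (m - 6)/(m + 2)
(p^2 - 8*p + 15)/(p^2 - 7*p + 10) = (p - 3)/(p - 2)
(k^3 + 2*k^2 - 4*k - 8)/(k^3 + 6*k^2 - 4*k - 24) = (k + 2)/(k + 6)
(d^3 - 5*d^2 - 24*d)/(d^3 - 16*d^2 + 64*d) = (d + 3)/(d - 8)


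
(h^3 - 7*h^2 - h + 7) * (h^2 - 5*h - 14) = h^5 - 12*h^4 + 20*h^3 + 110*h^2 - 21*h - 98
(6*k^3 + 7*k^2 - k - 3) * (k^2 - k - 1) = 6*k^5 + k^4 - 14*k^3 - 9*k^2 + 4*k + 3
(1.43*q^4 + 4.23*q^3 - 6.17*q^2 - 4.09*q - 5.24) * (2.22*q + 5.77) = 3.1746*q^5 + 17.6417*q^4 + 10.7097*q^3 - 44.6807*q^2 - 35.2321*q - 30.2348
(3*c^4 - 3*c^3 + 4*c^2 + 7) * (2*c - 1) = 6*c^5 - 9*c^4 + 11*c^3 - 4*c^2 + 14*c - 7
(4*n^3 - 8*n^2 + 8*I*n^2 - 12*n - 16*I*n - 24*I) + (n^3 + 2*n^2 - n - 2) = 5*n^3 - 6*n^2 + 8*I*n^2 - 13*n - 16*I*n - 2 - 24*I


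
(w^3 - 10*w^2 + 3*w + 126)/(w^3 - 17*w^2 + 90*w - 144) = (w^2 - 4*w - 21)/(w^2 - 11*w + 24)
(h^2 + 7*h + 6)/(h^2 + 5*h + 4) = (h + 6)/(h + 4)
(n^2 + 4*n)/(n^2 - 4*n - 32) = n/(n - 8)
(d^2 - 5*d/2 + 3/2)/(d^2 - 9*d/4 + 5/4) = 2*(2*d - 3)/(4*d - 5)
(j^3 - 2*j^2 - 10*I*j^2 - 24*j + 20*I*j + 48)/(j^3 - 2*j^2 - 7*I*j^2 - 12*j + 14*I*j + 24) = (j - 6*I)/(j - 3*I)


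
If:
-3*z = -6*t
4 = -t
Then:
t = -4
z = -8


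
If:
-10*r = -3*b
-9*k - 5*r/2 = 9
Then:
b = 10*r/3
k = -5*r/18 - 1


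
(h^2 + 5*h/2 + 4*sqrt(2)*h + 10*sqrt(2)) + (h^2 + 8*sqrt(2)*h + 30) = 2*h^2 + 5*h/2 + 12*sqrt(2)*h + 10*sqrt(2) + 30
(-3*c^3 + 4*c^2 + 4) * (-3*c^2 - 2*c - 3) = 9*c^5 - 6*c^4 + c^3 - 24*c^2 - 8*c - 12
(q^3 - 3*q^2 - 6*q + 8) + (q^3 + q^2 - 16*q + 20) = 2*q^3 - 2*q^2 - 22*q + 28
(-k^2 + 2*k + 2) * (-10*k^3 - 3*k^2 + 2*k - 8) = 10*k^5 - 17*k^4 - 28*k^3 + 6*k^2 - 12*k - 16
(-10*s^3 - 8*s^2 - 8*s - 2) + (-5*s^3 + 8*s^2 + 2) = -15*s^3 - 8*s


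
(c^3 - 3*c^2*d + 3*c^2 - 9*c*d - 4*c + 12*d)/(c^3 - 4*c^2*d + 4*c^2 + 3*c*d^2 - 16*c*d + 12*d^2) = (c - 1)/(c - d)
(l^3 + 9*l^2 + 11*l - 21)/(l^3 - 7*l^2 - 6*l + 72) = (l^2 + 6*l - 7)/(l^2 - 10*l + 24)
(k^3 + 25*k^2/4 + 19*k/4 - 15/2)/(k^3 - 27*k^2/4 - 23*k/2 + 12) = (k + 5)/(k - 8)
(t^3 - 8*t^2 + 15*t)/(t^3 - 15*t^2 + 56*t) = (t^2 - 8*t + 15)/(t^2 - 15*t + 56)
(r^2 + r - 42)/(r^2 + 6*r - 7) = (r - 6)/(r - 1)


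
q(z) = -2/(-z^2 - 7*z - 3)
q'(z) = -2*(2*z + 7)/(-z^2 - 7*z - 3)^2 = 2*(-2*z - 7)/(z^2 + 7*z + 3)^2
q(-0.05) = 0.75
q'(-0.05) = -1.96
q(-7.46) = 0.31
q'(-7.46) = 0.38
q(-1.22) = -0.49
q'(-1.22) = -0.56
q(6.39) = 0.02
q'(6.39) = -0.01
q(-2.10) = -0.27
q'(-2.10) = -0.11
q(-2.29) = -0.26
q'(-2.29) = -0.08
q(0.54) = 0.28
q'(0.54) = -0.32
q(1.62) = 0.12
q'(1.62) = -0.07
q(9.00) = 0.01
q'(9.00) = 0.00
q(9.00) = 0.01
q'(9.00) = 0.00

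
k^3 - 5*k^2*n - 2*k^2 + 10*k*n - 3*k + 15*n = (k - 3)*(k + 1)*(k - 5*n)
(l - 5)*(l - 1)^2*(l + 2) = l^4 - 5*l^3 - 3*l^2 + 17*l - 10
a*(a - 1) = a^2 - a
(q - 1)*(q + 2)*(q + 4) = q^3 + 5*q^2 + 2*q - 8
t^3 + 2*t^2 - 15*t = t*(t - 3)*(t + 5)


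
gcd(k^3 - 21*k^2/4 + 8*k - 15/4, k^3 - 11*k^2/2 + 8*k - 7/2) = k - 1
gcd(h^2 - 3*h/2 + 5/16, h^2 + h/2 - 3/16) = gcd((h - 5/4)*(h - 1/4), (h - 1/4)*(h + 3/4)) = h - 1/4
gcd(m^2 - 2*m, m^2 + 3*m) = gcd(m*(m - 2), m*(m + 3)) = m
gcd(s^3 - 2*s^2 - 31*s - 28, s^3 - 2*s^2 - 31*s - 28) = s^3 - 2*s^2 - 31*s - 28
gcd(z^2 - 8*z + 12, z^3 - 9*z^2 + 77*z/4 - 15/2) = z - 6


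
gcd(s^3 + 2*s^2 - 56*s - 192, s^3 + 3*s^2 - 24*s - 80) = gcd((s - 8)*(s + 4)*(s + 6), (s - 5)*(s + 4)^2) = s + 4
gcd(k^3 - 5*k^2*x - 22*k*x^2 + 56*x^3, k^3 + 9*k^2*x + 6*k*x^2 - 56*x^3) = -k^2 - 2*k*x + 8*x^2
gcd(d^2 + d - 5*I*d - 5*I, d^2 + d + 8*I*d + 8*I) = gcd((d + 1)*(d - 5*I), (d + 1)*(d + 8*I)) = d + 1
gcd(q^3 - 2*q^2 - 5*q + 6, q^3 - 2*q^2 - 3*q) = q - 3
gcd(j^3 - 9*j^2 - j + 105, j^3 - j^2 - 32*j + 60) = j - 5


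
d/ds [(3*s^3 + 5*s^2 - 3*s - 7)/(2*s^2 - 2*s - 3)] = (6*s^4 - 12*s^3 - 31*s^2 - 2*s - 5)/(4*s^4 - 8*s^3 - 8*s^2 + 12*s + 9)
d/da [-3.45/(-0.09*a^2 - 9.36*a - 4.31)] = (-0.621*a - 32.292)/(0.09*a^2 + 9.36*a + 4.31)^2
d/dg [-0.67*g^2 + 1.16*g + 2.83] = 1.16 - 1.34*g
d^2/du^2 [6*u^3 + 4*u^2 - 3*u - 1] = 36*u + 8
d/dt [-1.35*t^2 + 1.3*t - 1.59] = 1.3 - 2.7*t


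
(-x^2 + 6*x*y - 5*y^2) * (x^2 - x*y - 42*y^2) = -x^4 + 7*x^3*y + 31*x^2*y^2 - 247*x*y^3 + 210*y^4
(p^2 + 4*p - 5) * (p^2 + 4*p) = p^4 + 8*p^3 + 11*p^2 - 20*p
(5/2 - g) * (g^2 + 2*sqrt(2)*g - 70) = -g^3 - 2*sqrt(2)*g^2 + 5*g^2/2 + 5*sqrt(2)*g + 70*g - 175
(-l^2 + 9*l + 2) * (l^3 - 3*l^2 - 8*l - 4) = -l^5 + 12*l^4 - 17*l^3 - 74*l^2 - 52*l - 8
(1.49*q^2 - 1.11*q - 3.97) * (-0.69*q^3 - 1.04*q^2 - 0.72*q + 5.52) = -1.0281*q^5 - 0.7837*q^4 + 2.8209*q^3 + 13.1528*q^2 - 3.2688*q - 21.9144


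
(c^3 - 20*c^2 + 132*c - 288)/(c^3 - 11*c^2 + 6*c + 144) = (c - 6)/(c + 3)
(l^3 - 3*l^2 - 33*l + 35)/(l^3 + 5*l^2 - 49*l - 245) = (l - 1)/(l + 7)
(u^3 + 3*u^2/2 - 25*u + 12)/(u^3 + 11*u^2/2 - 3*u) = (u - 4)/u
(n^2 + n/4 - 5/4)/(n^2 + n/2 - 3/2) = (4*n + 5)/(2*(2*n + 3))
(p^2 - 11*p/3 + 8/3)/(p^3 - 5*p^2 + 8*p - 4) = (p - 8/3)/(p^2 - 4*p + 4)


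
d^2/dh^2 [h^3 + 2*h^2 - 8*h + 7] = 6*h + 4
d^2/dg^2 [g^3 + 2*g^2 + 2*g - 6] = 6*g + 4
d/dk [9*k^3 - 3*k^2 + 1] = 3*k*(9*k - 2)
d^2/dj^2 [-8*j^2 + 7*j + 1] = -16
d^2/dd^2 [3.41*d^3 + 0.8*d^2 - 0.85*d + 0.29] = 20.46*d + 1.6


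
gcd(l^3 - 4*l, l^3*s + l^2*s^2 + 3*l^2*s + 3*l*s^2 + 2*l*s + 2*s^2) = l + 2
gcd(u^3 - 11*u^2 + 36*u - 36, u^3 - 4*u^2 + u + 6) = u^2 - 5*u + 6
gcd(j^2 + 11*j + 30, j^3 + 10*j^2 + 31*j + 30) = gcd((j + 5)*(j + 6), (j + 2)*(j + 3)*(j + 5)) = j + 5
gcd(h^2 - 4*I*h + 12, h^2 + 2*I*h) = h + 2*I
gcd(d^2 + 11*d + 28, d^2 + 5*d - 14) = d + 7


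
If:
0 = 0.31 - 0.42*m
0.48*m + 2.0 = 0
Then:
No Solution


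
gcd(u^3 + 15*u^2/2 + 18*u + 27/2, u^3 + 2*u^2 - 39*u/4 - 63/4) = u + 3/2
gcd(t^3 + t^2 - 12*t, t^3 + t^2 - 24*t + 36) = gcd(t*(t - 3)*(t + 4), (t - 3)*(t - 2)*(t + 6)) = t - 3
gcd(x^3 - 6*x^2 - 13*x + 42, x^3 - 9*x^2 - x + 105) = x^2 - 4*x - 21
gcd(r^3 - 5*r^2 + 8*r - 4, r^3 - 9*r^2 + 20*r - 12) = r^2 - 3*r + 2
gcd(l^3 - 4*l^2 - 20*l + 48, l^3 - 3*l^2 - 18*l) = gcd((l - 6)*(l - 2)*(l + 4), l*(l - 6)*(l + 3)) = l - 6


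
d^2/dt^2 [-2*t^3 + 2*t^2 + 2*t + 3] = 4 - 12*t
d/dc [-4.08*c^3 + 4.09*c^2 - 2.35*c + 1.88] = -12.24*c^2 + 8.18*c - 2.35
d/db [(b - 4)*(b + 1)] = 2*b - 3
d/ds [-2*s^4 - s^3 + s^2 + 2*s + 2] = -8*s^3 - 3*s^2 + 2*s + 2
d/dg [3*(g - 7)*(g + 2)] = 6*g - 15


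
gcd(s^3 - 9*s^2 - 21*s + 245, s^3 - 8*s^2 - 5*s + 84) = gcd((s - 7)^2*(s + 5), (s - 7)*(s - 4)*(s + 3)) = s - 7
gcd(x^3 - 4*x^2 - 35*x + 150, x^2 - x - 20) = x - 5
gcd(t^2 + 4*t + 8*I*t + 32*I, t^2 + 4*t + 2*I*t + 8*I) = t + 4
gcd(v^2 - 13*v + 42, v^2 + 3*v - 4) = 1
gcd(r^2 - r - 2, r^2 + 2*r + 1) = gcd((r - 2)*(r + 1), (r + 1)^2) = r + 1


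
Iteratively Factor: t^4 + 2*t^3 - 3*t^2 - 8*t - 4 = (t - 2)*(t^3 + 4*t^2 + 5*t + 2) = (t - 2)*(t + 1)*(t^2 + 3*t + 2) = (t - 2)*(t + 1)*(t + 2)*(t + 1)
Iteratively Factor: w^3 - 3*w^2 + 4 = (w + 1)*(w^2 - 4*w + 4) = (w - 2)*(w + 1)*(w - 2)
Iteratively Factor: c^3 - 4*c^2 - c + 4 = (c - 4)*(c^2 - 1) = (c - 4)*(c + 1)*(c - 1)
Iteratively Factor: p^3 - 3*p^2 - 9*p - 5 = (p + 1)*(p^2 - 4*p - 5) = (p - 5)*(p + 1)*(p + 1)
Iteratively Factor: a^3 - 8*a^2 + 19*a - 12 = (a - 1)*(a^2 - 7*a + 12) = (a - 4)*(a - 1)*(a - 3)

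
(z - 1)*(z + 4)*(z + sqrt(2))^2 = z^4 + 2*sqrt(2)*z^3 + 3*z^3 - 2*z^2 + 6*sqrt(2)*z^2 - 8*sqrt(2)*z + 6*z - 8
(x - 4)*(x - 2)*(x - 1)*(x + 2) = x^4 - 5*x^3 + 20*x - 16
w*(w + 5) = w^2 + 5*w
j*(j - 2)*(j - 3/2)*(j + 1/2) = j^4 - 3*j^3 + 5*j^2/4 + 3*j/2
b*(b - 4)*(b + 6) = b^3 + 2*b^2 - 24*b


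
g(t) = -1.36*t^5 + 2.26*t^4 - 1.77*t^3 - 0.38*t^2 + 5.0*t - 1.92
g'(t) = -6.8*t^4 + 9.04*t^3 - 5.31*t^2 - 0.76*t + 5.0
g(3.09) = -219.40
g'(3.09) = -401.27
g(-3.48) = 1076.25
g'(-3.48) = -1434.95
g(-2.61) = 283.50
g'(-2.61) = -505.47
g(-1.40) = 11.19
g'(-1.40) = -55.27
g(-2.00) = 80.40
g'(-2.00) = -195.84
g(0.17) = -1.09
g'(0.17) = 4.76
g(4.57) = -1881.12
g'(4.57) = -2212.58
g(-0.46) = -4.00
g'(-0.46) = 3.04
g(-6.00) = 13841.04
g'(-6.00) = -10947.04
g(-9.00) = 96347.13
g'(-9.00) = -51623.23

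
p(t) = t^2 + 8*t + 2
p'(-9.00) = -10.00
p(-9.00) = 11.00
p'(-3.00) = 2.00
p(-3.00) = -13.00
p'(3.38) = 14.76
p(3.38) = 40.46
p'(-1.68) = 4.64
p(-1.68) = -8.62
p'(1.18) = 10.36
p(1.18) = 12.83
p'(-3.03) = 1.94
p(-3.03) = -13.06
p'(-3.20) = 1.60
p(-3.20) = -13.36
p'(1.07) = 10.14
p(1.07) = 11.70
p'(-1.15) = 5.70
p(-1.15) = -5.88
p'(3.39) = 14.78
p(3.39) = 40.61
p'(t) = 2*t + 8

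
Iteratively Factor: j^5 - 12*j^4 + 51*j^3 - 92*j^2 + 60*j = (j - 5)*(j^4 - 7*j^3 + 16*j^2 - 12*j) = (j - 5)*(j - 2)*(j^3 - 5*j^2 + 6*j) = (j - 5)*(j - 2)^2*(j^2 - 3*j) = (j - 5)*(j - 3)*(j - 2)^2*(j)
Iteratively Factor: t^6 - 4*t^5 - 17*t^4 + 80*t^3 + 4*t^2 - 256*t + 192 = (t - 1)*(t^5 - 3*t^4 - 20*t^3 + 60*t^2 + 64*t - 192) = (t - 4)*(t - 1)*(t^4 + t^3 - 16*t^2 - 4*t + 48) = (t - 4)*(t - 3)*(t - 1)*(t^3 + 4*t^2 - 4*t - 16) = (t - 4)*(t - 3)*(t - 1)*(t + 4)*(t^2 - 4) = (t - 4)*(t - 3)*(t - 2)*(t - 1)*(t + 4)*(t + 2)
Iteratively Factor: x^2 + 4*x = (x)*(x + 4)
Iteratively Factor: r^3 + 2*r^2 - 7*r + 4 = (r - 1)*(r^2 + 3*r - 4) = (r - 1)^2*(r + 4)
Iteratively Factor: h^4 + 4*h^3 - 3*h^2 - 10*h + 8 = (h - 1)*(h^3 + 5*h^2 + 2*h - 8) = (h - 1)*(h + 4)*(h^2 + h - 2) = (h - 1)*(h + 2)*(h + 4)*(h - 1)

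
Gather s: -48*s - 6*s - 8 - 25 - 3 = -54*s - 36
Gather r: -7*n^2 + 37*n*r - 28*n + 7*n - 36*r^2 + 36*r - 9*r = -7*n^2 - 21*n - 36*r^2 + r*(37*n + 27)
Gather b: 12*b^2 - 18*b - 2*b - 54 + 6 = 12*b^2 - 20*b - 48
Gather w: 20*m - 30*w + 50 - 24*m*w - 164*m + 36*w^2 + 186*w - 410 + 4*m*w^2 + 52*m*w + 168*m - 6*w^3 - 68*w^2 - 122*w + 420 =24*m - 6*w^3 + w^2*(4*m - 32) + w*(28*m + 34) + 60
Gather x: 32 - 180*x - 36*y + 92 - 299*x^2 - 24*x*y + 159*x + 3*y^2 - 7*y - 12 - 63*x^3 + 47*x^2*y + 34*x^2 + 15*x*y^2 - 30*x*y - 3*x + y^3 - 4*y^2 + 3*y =-63*x^3 + x^2*(47*y - 265) + x*(15*y^2 - 54*y - 24) + y^3 - y^2 - 40*y + 112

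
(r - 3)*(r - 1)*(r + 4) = r^3 - 13*r + 12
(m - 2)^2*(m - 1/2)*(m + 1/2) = m^4 - 4*m^3 + 15*m^2/4 + m - 1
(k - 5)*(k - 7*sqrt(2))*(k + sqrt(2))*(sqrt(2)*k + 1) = sqrt(2)*k^4 - 11*k^3 - 5*sqrt(2)*k^3 - 20*sqrt(2)*k^2 + 55*k^2 - 14*k + 100*sqrt(2)*k + 70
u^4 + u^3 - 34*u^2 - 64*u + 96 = (u - 6)*(u - 1)*(u + 4)^2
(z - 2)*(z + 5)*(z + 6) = z^3 + 9*z^2 + 8*z - 60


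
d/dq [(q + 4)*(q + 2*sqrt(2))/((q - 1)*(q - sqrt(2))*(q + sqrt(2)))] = (-q^4 - 8*q^3 - 4*sqrt(2)*q^3 - 22*sqrt(2)*q^2 + 2*q^2 + 4*q + 16*sqrt(2)*q + 8 + 20*sqrt(2))/(q^6 - 2*q^5 - 3*q^4 + 8*q^3 - 8*q + 4)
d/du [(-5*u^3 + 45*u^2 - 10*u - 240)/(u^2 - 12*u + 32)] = 5*(-u^2 + 8*u - 10)/(u^2 - 8*u + 16)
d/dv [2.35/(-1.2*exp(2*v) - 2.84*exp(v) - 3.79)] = (5.64*exp(v) + 6.674)*exp(v)/(1.2*exp(2*v) + 2.84*exp(v) + 3.79)^2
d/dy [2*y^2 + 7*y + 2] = 4*y + 7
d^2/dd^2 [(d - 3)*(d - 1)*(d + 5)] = 6*d + 2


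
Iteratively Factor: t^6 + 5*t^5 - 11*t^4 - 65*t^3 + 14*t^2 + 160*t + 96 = (t + 1)*(t^5 + 4*t^4 - 15*t^3 - 50*t^2 + 64*t + 96) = (t - 3)*(t + 1)*(t^4 + 7*t^3 + 6*t^2 - 32*t - 32) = (t - 3)*(t - 2)*(t + 1)*(t^3 + 9*t^2 + 24*t + 16) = (t - 3)*(t - 2)*(t + 1)*(t + 4)*(t^2 + 5*t + 4) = (t - 3)*(t - 2)*(t + 1)^2*(t + 4)*(t + 4)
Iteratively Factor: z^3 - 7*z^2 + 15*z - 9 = (z - 1)*(z^2 - 6*z + 9) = (z - 3)*(z - 1)*(z - 3)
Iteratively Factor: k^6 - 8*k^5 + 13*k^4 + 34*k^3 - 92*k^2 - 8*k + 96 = (k + 1)*(k^5 - 9*k^4 + 22*k^3 + 12*k^2 - 104*k + 96) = (k - 3)*(k + 1)*(k^4 - 6*k^3 + 4*k^2 + 24*k - 32) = (k - 4)*(k - 3)*(k + 1)*(k^3 - 2*k^2 - 4*k + 8) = (k - 4)*(k - 3)*(k - 2)*(k + 1)*(k^2 - 4) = (k - 4)*(k - 3)*(k - 2)*(k + 1)*(k + 2)*(k - 2)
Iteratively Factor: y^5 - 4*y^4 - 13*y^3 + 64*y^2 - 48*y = (y - 1)*(y^4 - 3*y^3 - 16*y^2 + 48*y) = (y - 3)*(y - 1)*(y^3 - 16*y) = (y - 3)*(y - 1)*(y + 4)*(y^2 - 4*y) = y*(y - 3)*(y - 1)*(y + 4)*(y - 4)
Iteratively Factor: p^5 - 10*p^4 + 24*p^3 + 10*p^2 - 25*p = (p - 1)*(p^4 - 9*p^3 + 15*p^2 + 25*p) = (p - 1)*(p + 1)*(p^3 - 10*p^2 + 25*p) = (p - 5)*(p - 1)*(p + 1)*(p^2 - 5*p) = (p - 5)^2*(p - 1)*(p + 1)*(p)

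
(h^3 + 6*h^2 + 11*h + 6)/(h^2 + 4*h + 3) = h + 2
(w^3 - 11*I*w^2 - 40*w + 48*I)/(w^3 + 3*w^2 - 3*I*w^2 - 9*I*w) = (w^2 - 8*I*w - 16)/(w*(w + 3))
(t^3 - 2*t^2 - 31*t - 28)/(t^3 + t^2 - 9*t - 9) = (t^2 - 3*t - 28)/(t^2 - 9)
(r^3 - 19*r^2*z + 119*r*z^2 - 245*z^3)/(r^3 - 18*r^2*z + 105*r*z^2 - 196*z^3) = (-r + 5*z)/(-r + 4*z)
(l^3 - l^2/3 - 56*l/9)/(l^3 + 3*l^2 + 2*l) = (l^2 - l/3 - 56/9)/(l^2 + 3*l + 2)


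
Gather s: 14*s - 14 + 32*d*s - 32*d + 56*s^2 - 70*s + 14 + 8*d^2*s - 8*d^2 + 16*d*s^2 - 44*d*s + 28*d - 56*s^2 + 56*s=-8*d^2 + 16*d*s^2 - 4*d + s*(8*d^2 - 12*d)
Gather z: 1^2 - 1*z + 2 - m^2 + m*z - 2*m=-m^2 - 2*m + z*(m - 1) + 3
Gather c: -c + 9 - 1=8 - c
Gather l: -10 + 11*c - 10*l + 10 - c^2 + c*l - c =-c^2 + 10*c + l*(c - 10)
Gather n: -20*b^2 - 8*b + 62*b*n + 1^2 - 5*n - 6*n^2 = -20*b^2 - 8*b - 6*n^2 + n*(62*b - 5) + 1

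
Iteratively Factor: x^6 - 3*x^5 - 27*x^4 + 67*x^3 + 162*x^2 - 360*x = (x - 5)*(x^5 + 2*x^4 - 17*x^3 - 18*x^2 + 72*x) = (x - 5)*(x - 3)*(x^4 + 5*x^3 - 2*x^2 - 24*x) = (x - 5)*(x - 3)*(x - 2)*(x^3 + 7*x^2 + 12*x) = (x - 5)*(x - 3)*(x - 2)*(x + 4)*(x^2 + 3*x) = x*(x - 5)*(x - 3)*(x - 2)*(x + 4)*(x + 3)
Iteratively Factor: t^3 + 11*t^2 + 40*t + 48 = (t + 4)*(t^2 + 7*t + 12) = (t + 4)^2*(t + 3)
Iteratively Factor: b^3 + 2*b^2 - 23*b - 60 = (b + 4)*(b^2 - 2*b - 15) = (b + 3)*(b + 4)*(b - 5)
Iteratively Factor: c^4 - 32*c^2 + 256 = (c - 4)*(c^3 + 4*c^2 - 16*c - 64) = (c - 4)*(c + 4)*(c^2 - 16) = (c - 4)*(c + 4)^2*(c - 4)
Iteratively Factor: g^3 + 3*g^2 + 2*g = (g + 1)*(g^2 + 2*g) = (g + 1)*(g + 2)*(g)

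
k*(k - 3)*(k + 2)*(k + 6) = k^4 + 5*k^3 - 12*k^2 - 36*k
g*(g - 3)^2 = g^3 - 6*g^2 + 9*g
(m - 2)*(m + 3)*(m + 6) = m^3 + 7*m^2 - 36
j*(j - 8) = j^2 - 8*j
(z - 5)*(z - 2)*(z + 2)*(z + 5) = z^4 - 29*z^2 + 100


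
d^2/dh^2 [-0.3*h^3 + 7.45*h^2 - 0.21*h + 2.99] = 14.9 - 1.8*h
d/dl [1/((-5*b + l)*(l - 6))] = ((-5*b + l)*(l - 6) + (5*b - l)^2)/((5*b - l)^3*(l - 6)^2)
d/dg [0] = 0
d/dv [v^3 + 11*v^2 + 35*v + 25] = 3*v^2 + 22*v + 35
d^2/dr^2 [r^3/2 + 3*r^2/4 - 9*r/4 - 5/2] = 3*r + 3/2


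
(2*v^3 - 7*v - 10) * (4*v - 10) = 8*v^4 - 20*v^3 - 28*v^2 + 30*v + 100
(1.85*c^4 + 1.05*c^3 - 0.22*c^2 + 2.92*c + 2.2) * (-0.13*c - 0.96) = -0.2405*c^5 - 1.9125*c^4 - 0.9794*c^3 - 0.1684*c^2 - 3.0892*c - 2.112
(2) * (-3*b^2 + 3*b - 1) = -6*b^2 + 6*b - 2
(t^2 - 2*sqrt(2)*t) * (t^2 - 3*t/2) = t^4 - 2*sqrt(2)*t^3 - 3*t^3/2 + 3*sqrt(2)*t^2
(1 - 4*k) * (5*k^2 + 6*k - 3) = -20*k^3 - 19*k^2 + 18*k - 3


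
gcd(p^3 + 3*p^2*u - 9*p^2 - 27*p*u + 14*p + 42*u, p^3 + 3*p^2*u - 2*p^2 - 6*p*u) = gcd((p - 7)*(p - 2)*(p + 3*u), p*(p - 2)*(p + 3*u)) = p^2 + 3*p*u - 2*p - 6*u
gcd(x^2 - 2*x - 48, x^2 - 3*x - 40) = x - 8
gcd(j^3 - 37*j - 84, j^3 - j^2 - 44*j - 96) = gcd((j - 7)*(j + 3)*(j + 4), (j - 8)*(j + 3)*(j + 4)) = j^2 + 7*j + 12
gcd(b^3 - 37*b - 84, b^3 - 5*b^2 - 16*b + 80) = b + 4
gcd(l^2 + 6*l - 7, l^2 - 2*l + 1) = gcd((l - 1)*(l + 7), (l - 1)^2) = l - 1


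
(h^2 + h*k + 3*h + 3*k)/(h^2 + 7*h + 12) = (h + k)/(h + 4)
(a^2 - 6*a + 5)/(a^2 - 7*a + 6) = (a - 5)/(a - 6)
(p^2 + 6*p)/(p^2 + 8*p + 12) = p/(p + 2)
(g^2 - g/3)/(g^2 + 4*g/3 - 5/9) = 3*g/(3*g + 5)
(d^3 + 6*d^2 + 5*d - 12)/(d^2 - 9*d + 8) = (d^2 + 7*d + 12)/(d - 8)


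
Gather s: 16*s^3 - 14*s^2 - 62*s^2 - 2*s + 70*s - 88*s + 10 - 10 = 16*s^3 - 76*s^2 - 20*s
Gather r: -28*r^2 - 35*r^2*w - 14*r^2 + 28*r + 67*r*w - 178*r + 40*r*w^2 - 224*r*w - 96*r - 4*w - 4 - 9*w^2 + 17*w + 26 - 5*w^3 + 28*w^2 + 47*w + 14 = r^2*(-35*w - 42) + r*(40*w^2 - 157*w - 246) - 5*w^3 + 19*w^2 + 60*w + 36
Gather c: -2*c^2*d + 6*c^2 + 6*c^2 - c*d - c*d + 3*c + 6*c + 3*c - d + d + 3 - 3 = c^2*(12 - 2*d) + c*(12 - 2*d)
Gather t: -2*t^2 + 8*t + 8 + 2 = -2*t^2 + 8*t + 10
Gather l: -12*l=-12*l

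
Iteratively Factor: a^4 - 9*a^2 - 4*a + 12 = (a - 1)*(a^3 + a^2 - 8*a - 12) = (a - 1)*(a + 2)*(a^2 - a - 6) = (a - 3)*(a - 1)*(a + 2)*(a + 2)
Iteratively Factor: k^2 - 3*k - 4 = (k + 1)*(k - 4)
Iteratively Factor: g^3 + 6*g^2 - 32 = (g + 4)*(g^2 + 2*g - 8) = (g - 2)*(g + 4)*(g + 4)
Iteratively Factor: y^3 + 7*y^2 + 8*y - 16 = (y - 1)*(y^2 + 8*y + 16) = (y - 1)*(y + 4)*(y + 4)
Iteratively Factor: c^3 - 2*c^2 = (c)*(c^2 - 2*c) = c^2*(c - 2)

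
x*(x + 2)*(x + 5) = x^3 + 7*x^2 + 10*x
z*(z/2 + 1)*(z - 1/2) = z^3/2 + 3*z^2/4 - z/2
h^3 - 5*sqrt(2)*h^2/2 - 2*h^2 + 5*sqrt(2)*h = h*(h - 2)*(h - 5*sqrt(2)/2)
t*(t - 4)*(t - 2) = t^3 - 6*t^2 + 8*t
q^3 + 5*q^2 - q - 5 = (q - 1)*(q + 1)*(q + 5)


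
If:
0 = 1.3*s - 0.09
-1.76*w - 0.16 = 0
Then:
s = 0.07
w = -0.09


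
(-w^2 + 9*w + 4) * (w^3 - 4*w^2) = -w^5 + 13*w^4 - 32*w^3 - 16*w^2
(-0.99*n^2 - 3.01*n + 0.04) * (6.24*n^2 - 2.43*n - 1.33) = -6.1776*n^4 - 16.3767*n^3 + 8.8806*n^2 + 3.9061*n - 0.0532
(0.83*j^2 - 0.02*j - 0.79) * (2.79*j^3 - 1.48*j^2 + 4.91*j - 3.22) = 2.3157*j^5 - 1.2842*j^4 + 1.9008*j^3 - 1.6016*j^2 - 3.8145*j + 2.5438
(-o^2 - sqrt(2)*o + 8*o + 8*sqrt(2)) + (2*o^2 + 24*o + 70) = o^2 - sqrt(2)*o + 32*o + 8*sqrt(2) + 70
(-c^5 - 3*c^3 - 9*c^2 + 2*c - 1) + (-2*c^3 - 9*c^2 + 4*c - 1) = -c^5 - 5*c^3 - 18*c^2 + 6*c - 2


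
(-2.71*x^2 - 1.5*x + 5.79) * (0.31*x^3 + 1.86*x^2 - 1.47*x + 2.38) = -0.8401*x^5 - 5.5056*x^4 + 2.9886*x^3 + 6.5246*x^2 - 12.0813*x + 13.7802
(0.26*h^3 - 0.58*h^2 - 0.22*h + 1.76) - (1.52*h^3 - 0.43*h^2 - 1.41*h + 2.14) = -1.26*h^3 - 0.15*h^2 + 1.19*h - 0.38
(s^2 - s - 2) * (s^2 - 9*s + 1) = s^4 - 10*s^3 + 8*s^2 + 17*s - 2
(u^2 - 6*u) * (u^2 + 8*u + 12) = u^4 + 2*u^3 - 36*u^2 - 72*u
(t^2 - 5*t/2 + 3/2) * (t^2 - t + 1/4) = t^4 - 7*t^3/2 + 17*t^2/4 - 17*t/8 + 3/8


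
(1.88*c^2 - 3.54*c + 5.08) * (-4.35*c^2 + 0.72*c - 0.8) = -8.178*c^4 + 16.7526*c^3 - 26.1508*c^2 + 6.4896*c - 4.064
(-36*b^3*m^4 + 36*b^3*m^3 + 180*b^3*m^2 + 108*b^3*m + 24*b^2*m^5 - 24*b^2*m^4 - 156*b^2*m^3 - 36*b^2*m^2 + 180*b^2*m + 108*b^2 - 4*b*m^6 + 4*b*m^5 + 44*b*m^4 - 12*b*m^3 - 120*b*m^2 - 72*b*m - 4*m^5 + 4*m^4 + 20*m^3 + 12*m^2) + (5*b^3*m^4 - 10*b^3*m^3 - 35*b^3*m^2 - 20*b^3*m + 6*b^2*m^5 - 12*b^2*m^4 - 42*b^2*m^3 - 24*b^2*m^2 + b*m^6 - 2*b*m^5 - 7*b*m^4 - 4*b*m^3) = -31*b^3*m^4 + 26*b^3*m^3 + 145*b^3*m^2 + 88*b^3*m + 30*b^2*m^5 - 36*b^2*m^4 - 198*b^2*m^3 - 60*b^2*m^2 + 180*b^2*m + 108*b^2 - 3*b*m^6 + 2*b*m^5 + 37*b*m^4 - 16*b*m^3 - 120*b*m^2 - 72*b*m - 4*m^5 + 4*m^4 + 20*m^3 + 12*m^2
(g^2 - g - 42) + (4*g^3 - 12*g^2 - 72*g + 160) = 4*g^3 - 11*g^2 - 73*g + 118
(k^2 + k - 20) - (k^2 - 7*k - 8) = 8*k - 12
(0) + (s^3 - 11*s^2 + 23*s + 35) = s^3 - 11*s^2 + 23*s + 35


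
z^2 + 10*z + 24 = (z + 4)*(z + 6)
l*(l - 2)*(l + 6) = l^3 + 4*l^2 - 12*l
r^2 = r^2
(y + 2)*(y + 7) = y^2 + 9*y + 14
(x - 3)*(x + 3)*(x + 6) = x^3 + 6*x^2 - 9*x - 54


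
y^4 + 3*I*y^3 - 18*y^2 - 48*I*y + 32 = (y - 4)*(y + 4)*(y + I)*(y + 2*I)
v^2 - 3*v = v*(v - 3)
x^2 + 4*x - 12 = (x - 2)*(x + 6)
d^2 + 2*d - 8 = (d - 2)*(d + 4)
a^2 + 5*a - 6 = (a - 1)*(a + 6)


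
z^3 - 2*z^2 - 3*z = z*(z - 3)*(z + 1)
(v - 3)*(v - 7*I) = v^2 - 3*v - 7*I*v + 21*I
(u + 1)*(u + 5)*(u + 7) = u^3 + 13*u^2 + 47*u + 35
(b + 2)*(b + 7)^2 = b^3 + 16*b^2 + 77*b + 98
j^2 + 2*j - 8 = (j - 2)*(j + 4)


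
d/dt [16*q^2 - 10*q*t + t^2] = -10*q + 2*t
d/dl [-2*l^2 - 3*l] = -4*l - 3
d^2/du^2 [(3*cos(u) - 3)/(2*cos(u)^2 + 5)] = 3*(36*sin(u)^4*cos(u) - 16*sin(u)^4 - 32*sin(u)^2 + 32*cos(u) - 9*cos(3*u) - 2*cos(5*u) + 28)/(2*sin(u)^2 - 7)^3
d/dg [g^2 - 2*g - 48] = 2*g - 2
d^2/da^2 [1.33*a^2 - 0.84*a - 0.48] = 2.66000000000000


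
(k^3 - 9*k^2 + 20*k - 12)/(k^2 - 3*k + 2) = k - 6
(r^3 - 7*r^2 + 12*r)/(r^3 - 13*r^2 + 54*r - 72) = r/(r - 6)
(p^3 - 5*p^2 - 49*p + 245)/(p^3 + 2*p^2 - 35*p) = (p - 7)/p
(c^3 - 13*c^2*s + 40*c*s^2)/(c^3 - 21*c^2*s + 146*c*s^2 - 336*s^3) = c*(c - 5*s)/(c^2 - 13*c*s + 42*s^2)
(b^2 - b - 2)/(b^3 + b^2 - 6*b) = (b + 1)/(b*(b + 3))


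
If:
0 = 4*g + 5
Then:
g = -5/4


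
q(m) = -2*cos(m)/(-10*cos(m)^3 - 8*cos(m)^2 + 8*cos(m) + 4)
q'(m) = -2*(-30*sin(m)*cos(m)^2 - 16*sin(m)*cos(m) + 8*sin(m))*cos(m)/(-10*cos(m)^3 - 8*cos(m)^2 + 8*cos(m) + 4)^2 + 2*sin(m)/(-10*cos(m)^3 - 8*cos(m)^2 + 8*cos(m) + 4)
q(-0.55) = 1.43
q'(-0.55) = -16.38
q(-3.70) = -0.70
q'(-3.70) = -0.44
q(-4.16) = -1.10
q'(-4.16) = 6.18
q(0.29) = 0.43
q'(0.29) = 0.83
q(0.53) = 1.17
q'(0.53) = 10.58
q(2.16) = -0.93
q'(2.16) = 3.51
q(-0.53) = 1.17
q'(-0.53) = -10.58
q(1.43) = -0.06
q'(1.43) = 0.34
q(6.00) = 0.42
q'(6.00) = -0.79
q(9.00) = -0.77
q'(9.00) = -0.66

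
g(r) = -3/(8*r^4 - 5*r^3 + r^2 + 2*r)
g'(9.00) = 0.00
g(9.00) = 0.00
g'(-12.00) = 0.00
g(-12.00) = 0.00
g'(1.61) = 0.20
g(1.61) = -0.08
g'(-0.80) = -3.23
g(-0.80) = -0.62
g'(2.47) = 0.02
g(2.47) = -0.01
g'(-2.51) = -0.01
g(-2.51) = -0.01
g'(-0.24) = 6.00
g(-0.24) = 9.18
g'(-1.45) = -0.16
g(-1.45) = -0.06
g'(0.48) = 8.09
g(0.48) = -2.82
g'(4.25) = 0.00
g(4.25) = -0.00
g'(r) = -3*(-32*r^3 + 15*r^2 - 2*r - 2)/(8*r^4 - 5*r^3 + r^2 + 2*r)^2 = 3*(32*r^3 - 15*r^2 + 2*r + 2)/(r^2*(8*r^3 - 5*r^2 + r + 2)^2)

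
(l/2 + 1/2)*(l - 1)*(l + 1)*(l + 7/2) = l^4/2 + 9*l^3/4 + 5*l^2/4 - 9*l/4 - 7/4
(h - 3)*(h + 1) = h^2 - 2*h - 3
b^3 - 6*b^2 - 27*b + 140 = (b - 7)*(b - 4)*(b + 5)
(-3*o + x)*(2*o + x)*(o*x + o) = -6*o^3*x - 6*o^3 - o^2*x^2 - o^2*x + o*x^3 + o*x^2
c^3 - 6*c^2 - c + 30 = (c - 5)*(c - 3)*(c + 2)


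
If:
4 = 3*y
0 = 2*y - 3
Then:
No Solution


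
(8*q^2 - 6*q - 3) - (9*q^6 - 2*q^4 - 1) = -9*q^6 + 2*q^4 + 8*q^2 - 6*q - 2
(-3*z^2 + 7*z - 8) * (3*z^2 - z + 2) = -9*z^4 + 24*z^3 - 37*z^2 + 22*z - 16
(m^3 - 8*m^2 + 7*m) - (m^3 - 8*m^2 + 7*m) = 0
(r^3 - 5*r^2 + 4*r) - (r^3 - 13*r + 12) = -5*r^2 + 17*r - 12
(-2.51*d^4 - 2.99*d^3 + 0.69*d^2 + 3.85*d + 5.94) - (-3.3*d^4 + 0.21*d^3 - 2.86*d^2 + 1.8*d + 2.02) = 0.79*d^4 - 3.2*d^3 + 3.55*d^2 + 2.05*d + 3.92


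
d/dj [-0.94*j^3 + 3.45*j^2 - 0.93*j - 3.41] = -2.82*j^2 + 6.9*j - 0.93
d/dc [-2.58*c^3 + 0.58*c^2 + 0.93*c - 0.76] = -7.74*c^2 + 1.16*c + 0.93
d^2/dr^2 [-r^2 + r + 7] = -2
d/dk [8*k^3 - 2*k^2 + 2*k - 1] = 24*k^2 - 4*k + 2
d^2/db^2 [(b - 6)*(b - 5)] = 2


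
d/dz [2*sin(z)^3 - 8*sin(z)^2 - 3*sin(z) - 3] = -(16*sin(z) + 3*cos(2*z))*cos(z)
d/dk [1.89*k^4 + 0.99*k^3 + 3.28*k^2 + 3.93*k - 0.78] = 7.56*k^3 + 2.97*k^2 + 6.56*k + 3.93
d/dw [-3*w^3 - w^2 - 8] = w*(-9*w - 2)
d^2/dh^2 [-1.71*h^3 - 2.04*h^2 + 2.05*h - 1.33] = -10.26*h - 4.08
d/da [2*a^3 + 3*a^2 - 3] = 6*a*(a + 1)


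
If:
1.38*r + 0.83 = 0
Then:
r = -0.60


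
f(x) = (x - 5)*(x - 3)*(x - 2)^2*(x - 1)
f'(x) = (x - 5)*(x - 3)*(x - 2)^2 + (x - 5)*(x - 3)*(x - 1)*(2*x - 4) + (x - 5)*(x - 2)^2*(x - 1) + (x - 3)*(x - 2)^2*(x - 1)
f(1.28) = 0.93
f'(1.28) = -0.05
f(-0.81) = -316.37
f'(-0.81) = 537.45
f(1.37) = 0.87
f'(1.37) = -1.18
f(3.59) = -5.45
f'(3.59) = -14.32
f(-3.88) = -10308.03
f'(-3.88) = 8277.51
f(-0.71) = -266.04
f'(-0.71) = 470.22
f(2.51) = 0.48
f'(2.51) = 1.03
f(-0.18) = -92.37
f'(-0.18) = 209.91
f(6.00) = 240.00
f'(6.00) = 488.00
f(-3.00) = -4800.00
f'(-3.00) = 4520.00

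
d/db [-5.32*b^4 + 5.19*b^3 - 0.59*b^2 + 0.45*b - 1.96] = -21.28*b^3 + 15.57*b^2 - 1.18*b + 0.45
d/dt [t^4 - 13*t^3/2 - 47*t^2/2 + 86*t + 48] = 4*t^3 - 39*t^2/2 - 47*t + 86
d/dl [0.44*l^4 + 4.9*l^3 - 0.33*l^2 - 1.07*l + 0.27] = 1.76*l^3 + 14.7*l^2 - 0.66*l - 1.07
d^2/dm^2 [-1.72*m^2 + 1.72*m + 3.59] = -3.44000000000000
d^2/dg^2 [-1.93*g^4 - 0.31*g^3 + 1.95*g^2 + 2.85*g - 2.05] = -23.16*g^2 - 1.86*g + 3.9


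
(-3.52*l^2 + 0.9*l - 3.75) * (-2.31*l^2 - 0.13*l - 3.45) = 8.1312*l^4 - 1.6214*l^3 + 20.6895*l^2 - 2.6175*l + 12.9375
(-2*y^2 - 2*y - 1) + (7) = -2*y^2 - 2*y + 6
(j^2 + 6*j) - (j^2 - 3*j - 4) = 9*j + 4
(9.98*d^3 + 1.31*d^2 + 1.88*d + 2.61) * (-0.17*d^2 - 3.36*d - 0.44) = -1.6966*d^5 - 33.7555*d^4 - 9.1124*d^3 - 7.3369*d^2 - 9.5968*d - 1.1484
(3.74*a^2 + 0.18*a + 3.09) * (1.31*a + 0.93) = 4.8994*a^3 + 3.714*a^2 + 4.2153*a + 2.8737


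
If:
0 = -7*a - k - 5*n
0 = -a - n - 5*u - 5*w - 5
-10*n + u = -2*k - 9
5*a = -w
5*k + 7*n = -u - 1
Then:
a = -728/2213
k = -944/2213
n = 1208/2213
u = -5949/2213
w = 3640/2213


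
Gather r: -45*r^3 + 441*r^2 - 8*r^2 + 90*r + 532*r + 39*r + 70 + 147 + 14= -45*r^3 + 433*r^2 + 661*r + 231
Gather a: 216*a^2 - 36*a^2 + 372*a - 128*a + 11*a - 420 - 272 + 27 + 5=180*a^2 + 255*a - 660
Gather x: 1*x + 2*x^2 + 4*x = 2*x^2 + 5*x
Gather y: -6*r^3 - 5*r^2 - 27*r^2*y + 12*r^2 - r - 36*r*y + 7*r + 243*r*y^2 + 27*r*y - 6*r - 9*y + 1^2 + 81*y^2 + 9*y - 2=-6*r^3 + 7*r^2 + y^2*(243*r + 81) + y*(-27*r^2 - 9*r) - 1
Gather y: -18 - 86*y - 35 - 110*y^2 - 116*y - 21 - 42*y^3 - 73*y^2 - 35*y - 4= -42*y^3 - 183*y^2 - 237*y - 78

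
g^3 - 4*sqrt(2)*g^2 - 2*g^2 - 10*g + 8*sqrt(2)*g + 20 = (g - 2)*(g - 5*sqrt(2))*(g + sqrt(2))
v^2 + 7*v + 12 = (v + 3)*(v + 4)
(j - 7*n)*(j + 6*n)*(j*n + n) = j^3*n - j^2*n^2 + j^2*n - 42*j*n^3 - j*n^2 - 42*n^3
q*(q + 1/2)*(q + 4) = q^3 + 9*q^2/2 + 2*q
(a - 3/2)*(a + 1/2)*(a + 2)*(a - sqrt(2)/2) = a^4 - sqrt(2)*a^3/2 + a^3 - 11*a^2/4 - sqrt(2)*a^2/2 - 3*a/2 + 11*sqrt(2)*a/8 + 3*sqrt(2)/4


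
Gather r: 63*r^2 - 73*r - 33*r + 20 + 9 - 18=63*r^2 - 106*r + 11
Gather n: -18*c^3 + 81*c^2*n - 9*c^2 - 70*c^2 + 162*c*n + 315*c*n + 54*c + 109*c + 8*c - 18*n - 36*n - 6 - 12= -18*c^3 - 79*c^2 + 171*c + n*(81*c^2 + 477*c - 54) - 18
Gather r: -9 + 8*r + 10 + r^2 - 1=r^2 + 8*r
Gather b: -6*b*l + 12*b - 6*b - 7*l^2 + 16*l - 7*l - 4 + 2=b*(6 - 6*l) - 7*l^2 + 9*l - 2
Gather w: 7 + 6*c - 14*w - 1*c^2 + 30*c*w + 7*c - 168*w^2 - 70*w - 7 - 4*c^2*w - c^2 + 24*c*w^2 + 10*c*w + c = -2*c^2 + 14*c + w^2*(24*c - 168) + w*(-4*c^2 + 40*c - 84)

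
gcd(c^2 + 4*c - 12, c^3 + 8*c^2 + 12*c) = c + 6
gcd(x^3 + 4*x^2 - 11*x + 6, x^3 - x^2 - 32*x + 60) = x + 6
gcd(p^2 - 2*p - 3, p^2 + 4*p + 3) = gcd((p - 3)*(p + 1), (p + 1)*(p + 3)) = p + 1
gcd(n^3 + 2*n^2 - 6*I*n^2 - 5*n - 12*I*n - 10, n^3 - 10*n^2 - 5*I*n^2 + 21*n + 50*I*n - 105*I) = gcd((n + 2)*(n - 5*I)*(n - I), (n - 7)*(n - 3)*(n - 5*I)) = n - 5*I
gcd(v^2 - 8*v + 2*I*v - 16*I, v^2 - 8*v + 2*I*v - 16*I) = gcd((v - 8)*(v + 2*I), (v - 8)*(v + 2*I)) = v^2 + v*(-8 + 2*I) - 16*I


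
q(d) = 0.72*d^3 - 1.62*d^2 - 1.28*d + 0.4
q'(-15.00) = 533.32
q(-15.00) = -2774.90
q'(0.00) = -1.28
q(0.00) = 0.40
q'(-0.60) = 1.44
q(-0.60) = 0.43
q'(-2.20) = 16.30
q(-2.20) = -12.29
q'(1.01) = -2.35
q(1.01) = -1.80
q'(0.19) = -1.82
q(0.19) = 0.10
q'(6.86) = 78.14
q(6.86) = 147.82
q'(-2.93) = 26.76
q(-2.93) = -27.87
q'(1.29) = -1.87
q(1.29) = -2.40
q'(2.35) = 3.03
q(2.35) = -2.21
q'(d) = 2.16*d^2 - 3.24*d - 1.28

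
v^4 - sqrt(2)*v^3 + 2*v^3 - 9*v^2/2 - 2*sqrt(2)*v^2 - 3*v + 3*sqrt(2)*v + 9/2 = (v - 1)*(v + 3)*(v - 3*sqrt(2)/2)*(v + sqrt(2)/2)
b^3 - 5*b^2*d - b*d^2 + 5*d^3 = (b - 5*d)*(b - d)*(b + d)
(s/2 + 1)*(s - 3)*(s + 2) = s^3/2 + s^2/2 - 4*s - 6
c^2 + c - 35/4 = (c - 5/2)*(c + 7/2)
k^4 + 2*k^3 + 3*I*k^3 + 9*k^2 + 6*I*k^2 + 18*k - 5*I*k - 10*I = (k + 2)*(k - I)^2*(k + 5*I)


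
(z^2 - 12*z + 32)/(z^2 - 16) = (z - 8)/(z + 4)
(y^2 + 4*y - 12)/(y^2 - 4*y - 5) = (-y^2 - 4*y + 12)/(-y^2 + 4*y + 5)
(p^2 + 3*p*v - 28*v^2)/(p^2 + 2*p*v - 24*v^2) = (p + 7*v)/(p + 6*v)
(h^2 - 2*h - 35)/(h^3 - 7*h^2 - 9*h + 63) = (h + 5)/(h^2 - 9)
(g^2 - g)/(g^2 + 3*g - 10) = g*(g - 1)/(g^2 + 3*g - 10)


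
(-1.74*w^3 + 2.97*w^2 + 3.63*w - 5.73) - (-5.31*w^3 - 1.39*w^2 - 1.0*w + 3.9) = 3.57*w^3 + 4.36*w^2 + 4.63*w - 9.63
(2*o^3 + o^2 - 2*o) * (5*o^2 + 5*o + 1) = 10*o^5 + 15*o^4 - 3*o^3 - 9*o^2 - 2*o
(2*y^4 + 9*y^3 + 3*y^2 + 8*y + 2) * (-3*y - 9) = -6*y^5 - 45*y^4 - 90*y^3 - 51*y^2 - 78*y - 18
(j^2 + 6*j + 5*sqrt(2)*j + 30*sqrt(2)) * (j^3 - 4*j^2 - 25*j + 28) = j^5 + 2*j^4 + 5*sqrt(2)*j^4 - 49*j^3 + 10*sqrt(2)*j^3 - 245*sqrt(2)*j^2 - 122*j^2 - 610*sqrt(2)*j + 168*j + 840*sqrt(2)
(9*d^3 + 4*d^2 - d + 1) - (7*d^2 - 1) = 9*d^3 - 3*d^2 - d + 2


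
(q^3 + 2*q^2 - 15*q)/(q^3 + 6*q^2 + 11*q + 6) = q*(q^2 + 2*q - 15)/(q^3 + 6*q^2 + 11*q + 6)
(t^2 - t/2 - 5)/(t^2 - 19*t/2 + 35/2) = (t + 2)/(t - 7)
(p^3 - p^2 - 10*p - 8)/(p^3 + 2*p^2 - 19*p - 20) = (p + 2)/(p + 5)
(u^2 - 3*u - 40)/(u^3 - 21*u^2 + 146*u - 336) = (u + 5)/(u^2 - 13*u + 42)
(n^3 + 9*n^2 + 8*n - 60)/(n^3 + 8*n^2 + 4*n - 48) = (n + 5)/(n + 4)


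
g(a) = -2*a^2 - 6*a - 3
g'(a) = -4*a - 6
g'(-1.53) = 0.12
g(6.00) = -111.00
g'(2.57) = -16.28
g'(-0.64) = -3.44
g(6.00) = -111.00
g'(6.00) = -30.00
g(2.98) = -38.64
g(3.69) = -52.37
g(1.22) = -13.30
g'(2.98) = -17.92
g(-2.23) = 0.43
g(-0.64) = 0.02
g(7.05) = -144.70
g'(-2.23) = 2.92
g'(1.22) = -10.88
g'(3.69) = -20.76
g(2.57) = -31.63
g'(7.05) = -34.20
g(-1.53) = 1.50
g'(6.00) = -30.00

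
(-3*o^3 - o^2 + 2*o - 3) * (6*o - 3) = -18*o^4 + 3*o^3 + 15*o^2 - 24*o + 9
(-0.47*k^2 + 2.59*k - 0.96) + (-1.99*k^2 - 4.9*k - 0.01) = -2.46*k^2 - 2.31*k - 0.97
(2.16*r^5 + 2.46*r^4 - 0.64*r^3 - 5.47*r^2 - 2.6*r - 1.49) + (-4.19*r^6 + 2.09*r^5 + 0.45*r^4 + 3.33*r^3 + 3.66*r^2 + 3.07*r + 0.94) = -4.19*r^6 + 4.25*r^5 + 2.91*r^4 + 2.69*r^3 - 1.81*r^2 + 0.47*r - 0.55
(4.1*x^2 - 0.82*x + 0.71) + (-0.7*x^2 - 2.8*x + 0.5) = 3.4*x^2 - 3.62*x + 1.21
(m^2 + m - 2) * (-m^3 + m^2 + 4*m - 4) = -m^5 + 7*m^3 - 2*m^2 - 12*m + 8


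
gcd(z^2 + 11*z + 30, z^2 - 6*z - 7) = 1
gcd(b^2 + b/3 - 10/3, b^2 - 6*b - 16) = b + 2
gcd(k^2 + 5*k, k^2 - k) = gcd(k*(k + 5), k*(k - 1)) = k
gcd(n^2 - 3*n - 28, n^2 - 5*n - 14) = n - 7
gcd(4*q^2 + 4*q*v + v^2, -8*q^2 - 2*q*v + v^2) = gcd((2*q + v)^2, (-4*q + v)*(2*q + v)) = 2*q + v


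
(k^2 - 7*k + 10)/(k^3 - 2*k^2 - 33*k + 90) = (k - 2)/(k^2 + 3*k - 18)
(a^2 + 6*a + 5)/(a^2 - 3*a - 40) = (a + 1)/(a - 8)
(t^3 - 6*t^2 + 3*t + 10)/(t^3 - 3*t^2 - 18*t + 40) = (t + 1)/(t + 4)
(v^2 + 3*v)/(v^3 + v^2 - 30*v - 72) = v/(v^2 - 2*v - 24)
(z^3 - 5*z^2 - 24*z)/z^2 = z - 5 - 24/z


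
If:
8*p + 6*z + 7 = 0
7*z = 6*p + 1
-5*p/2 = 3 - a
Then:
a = 277/184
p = -55/92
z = -17/46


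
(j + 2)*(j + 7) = j^2 + 9*j + 14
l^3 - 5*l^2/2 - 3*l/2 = l*(l - 3)*(l + 1/2)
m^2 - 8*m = m*(m - 8)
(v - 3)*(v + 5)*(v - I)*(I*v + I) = I*v^4 + v^3 + 3*I*v^3 + 3*v^2 - 13*I*v^2 - 13*v - 15*I*v - 15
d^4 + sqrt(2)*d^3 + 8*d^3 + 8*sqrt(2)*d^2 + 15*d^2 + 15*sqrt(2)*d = d*(d + 3)*(d + 5)*(d + sqrt(2))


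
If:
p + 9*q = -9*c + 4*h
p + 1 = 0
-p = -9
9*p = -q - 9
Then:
No Solution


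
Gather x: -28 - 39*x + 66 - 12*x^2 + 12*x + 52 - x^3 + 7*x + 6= -x^3 - 12*x^2 - 20*x + 96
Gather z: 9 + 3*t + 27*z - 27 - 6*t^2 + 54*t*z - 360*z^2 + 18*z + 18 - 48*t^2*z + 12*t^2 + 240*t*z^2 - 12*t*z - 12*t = 6*t^2 - 9*t + z^2*(240*t - 360) + z*(-48*t^2 + 42*t + 45)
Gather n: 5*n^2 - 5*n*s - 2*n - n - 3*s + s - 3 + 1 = 5*n^2 + n*(-5*s - 3) - 2*s - 2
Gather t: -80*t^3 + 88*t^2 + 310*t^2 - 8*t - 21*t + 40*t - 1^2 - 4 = -80*t^3 + 398*t^2 + 11*t - 5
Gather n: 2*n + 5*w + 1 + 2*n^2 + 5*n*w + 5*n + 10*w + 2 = 2*n^2 + n*(5*w + 7) + 15*w + 3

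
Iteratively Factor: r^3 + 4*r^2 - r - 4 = (r + 4)*(r^2 - 1) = (r + 1)*(r + 4)*(r - 1)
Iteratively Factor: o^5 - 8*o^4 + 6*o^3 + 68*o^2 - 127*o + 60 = (o - 1)*(o^4 - 7*o^3 - o^2 + 67*o - 60) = (o - 5)*(o - 1)*(o^3 - 2*o^2 - 11*o + 12) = (o - 5)*(o - 1)*(o + 3)*(o^2 - 5*o + 4) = (o - 5)*(o - 1)^2*(o + 3)*(o - 4)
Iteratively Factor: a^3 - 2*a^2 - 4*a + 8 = (a - 2)*(a^2 - 4) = (a - 2)^2*(a + 2)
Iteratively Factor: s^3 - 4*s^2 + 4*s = (s - 2)*(s^2 - 2*s) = s*(s - 2)*(s - 2)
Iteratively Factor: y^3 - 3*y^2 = (y)*(y^2 - 3*y) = y^2*(y - 3)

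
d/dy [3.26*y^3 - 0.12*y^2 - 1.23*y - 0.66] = 9.78*y^2 - 0.24*y - 1.23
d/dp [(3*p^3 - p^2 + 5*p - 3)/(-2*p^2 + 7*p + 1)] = 2*(-3*p^4 + 21*p^3 + 6*p^2 - 7*p + 13)/(4*p^4 - 28*p^3 + 45*p^2 + 14*p + 1)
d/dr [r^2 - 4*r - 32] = 2*r - 4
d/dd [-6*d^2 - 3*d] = -12*d - 3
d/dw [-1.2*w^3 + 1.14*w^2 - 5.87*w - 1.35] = -3.6*w^2 + 2.28*w - 5.87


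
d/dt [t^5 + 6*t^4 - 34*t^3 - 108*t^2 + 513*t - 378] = 5*t^4 + 24*t^3 - 102*t^2 - 216*t + 513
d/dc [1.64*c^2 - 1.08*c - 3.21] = 3.28*c - 1.08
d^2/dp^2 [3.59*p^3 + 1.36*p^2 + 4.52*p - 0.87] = 21.54*p + 2.72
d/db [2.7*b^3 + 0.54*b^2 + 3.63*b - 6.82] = 8.1*b^2 + 1.08*b + 3.63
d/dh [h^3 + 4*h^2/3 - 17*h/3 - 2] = 3*h^2 + 8*h/3 - 17/3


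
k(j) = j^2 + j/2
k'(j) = 2*j + 1/2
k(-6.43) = 38.13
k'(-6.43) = -12.36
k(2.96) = 10.24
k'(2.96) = 6.42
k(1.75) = 3.94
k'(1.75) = 4.00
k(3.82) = 16.50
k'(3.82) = 8.14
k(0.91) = 1.28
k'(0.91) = 2.32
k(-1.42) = 1.31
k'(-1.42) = -2.34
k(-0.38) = -0.05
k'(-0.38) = -0.26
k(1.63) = 3.47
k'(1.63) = 3.76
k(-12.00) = 138.00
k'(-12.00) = -23.50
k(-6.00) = 33.00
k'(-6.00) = -11.50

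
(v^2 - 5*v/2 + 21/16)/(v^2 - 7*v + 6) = (16*v^2 - 40*v + 21)/(16*(v^2 - 7*v + 6))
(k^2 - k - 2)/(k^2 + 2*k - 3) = (k^2 - k - 2)/(k^2 + 2*k - 3)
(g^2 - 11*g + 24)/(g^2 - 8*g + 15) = (g - 8)/(g - 5)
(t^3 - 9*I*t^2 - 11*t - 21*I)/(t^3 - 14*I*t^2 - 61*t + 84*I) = (t + I)/(t - 4*I)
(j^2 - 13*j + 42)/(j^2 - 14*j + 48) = (j - 7)/(j - 8)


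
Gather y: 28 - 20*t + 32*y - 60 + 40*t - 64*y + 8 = 20*t - 32*y - 24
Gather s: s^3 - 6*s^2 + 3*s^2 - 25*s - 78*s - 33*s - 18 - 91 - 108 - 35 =s^3 - 3*s^2 - 136*s - 252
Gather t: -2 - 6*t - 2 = -6*t - 4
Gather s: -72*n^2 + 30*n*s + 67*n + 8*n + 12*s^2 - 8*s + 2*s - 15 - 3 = -72*n^2 + 75*n + 12*s^2 + s*(30*n - 6) - 18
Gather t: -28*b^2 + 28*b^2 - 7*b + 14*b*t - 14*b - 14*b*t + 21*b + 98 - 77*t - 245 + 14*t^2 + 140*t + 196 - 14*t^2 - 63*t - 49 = 0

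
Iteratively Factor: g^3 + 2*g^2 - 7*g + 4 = (g - 1)*(g^2 + 3*g - 4) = (g - 1)*(g + 4)*(g - 1)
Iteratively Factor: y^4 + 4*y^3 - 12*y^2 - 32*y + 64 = (y - 2)*(y^3 + 6*y^2 - 32) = (y - 2)*(y + 4)*(y^2 + 2*y - 8) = (y - 2)*(y + 4)^2*(y - 2)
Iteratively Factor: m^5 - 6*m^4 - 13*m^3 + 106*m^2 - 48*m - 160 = (m + 1)*(m^4 - 7*m^3 - 6*m^2 + 112*m - 160) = (m - 4)*(m + 1)*(m^3 - 3*m^2 - 18*m + 40) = (m - 4)*(m - 2)*(m + 1)*(m^2 - m - 20) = (m - 5)*(m - 4)*(m - 2)*(m + 1)*(m + 4)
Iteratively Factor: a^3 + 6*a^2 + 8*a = (a + 2)*(a^2 + 4*a) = (a + 2)*(a + 4)*(a)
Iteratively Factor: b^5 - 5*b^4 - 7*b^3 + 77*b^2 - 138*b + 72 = (b - 3)*(b^4 - 2*b^3 - 13*b^2 + 38*b - 24) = (b - 3)^2*(b^3 + b^2 - 10*b + 8) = (b - 3)^2*(b - 1)*(b^2 + 2*b - 8) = (b - 3)^2*(b - 2)*(b - 1)*(b + 4)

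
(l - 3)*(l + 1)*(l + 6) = l^3 + 4*l^2 - 15*l - 18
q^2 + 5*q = q*(q + 5)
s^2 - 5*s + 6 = (s - 3)*(s - 2)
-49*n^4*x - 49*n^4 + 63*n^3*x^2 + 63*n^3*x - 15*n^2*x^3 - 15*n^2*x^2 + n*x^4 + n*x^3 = (-7*n + x)^2*(-n + x)*(n*x + n)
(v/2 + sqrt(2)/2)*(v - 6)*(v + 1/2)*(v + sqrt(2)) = v^4/2 - 11*v^3/4 + sqrt(2)*v^3 - 11*sqrt(2)*v^2/2 - v^2/2 - 11*v/2 - 3*sqrt(2)*v - 3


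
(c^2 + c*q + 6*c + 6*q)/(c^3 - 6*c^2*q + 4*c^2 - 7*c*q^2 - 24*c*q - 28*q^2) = (-c - 6)/(-c^2 + 7*c*q - 4*c + 28*q)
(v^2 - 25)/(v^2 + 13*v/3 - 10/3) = 3*(v - 5)/(3*v - 2)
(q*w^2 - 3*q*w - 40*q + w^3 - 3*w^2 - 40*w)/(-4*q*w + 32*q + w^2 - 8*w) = (-q*w - 5*q - w^2 - 5*w)/(4*q - w)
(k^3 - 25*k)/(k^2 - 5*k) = k + 5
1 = 1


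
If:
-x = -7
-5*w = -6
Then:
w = 6/5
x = 7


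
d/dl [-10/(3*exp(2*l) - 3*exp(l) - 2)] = (60*exp(l) - 30)*exp(l)/(-3*exp(2*l) + 3*exp(l) + 2)^2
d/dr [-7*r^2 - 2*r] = -14*r - 2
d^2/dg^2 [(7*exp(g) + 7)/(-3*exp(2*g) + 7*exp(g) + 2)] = (-63*exp(4*g) - 399*exp(3*g) + 189*exp(2*g) - 413*exp(g) + 70)*exp(g)/(27*exp(6*g) - 189*exp(5*g) + 387*exp(4*g) - 91*exp(3*g) - 258*exp(2*g) - 84*exp(g) - 8)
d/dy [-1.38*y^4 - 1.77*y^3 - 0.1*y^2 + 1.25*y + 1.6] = -5.52*y^3 - 5.31*y^2 - 0.2*y + 1.25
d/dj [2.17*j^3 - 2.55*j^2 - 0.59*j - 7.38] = 6.51*j^2 - 5.1*j - 0.59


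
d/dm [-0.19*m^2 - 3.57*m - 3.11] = -0.38*m - 3.57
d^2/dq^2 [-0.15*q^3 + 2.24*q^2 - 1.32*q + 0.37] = 4.48 - 0.9*q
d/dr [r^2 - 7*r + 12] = 2*r - 7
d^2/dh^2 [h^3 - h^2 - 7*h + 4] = 6*h - 2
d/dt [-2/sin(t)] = 2*cos(t)/sin(t)^2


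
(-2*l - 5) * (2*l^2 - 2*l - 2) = -4*l^3 - 6*l^2 + 14*l + 10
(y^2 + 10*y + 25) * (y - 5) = y^3 + 5*y^2 - 25*y - 125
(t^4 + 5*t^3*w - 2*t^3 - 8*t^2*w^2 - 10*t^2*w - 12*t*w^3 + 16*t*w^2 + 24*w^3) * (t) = t^5 + 5*t^4*w - 2*t^4 - 8*t^3*w^2 - 10*t^3*w - 12*t^2*w^3 + 16*t^2*w^2 + 24*t*w^3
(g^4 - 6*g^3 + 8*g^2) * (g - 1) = g^5 - 7*g^4 + 14*g^3 - 8*g^2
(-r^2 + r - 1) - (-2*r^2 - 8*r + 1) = r^2 + 9*r - 2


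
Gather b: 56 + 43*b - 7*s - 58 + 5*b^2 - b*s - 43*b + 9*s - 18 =5*b^2 - b*s + 2*s - 20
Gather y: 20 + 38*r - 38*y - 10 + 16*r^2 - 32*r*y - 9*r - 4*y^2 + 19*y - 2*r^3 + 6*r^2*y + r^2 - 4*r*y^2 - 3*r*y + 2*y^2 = -2*r^3 + 17*r^2 + 29*r + y^2*(-4*r - 2) + y*(6*r^2 - 35*r - 19) + 10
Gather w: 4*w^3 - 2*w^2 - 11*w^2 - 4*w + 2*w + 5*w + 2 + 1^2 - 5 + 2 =4*w^3 - 13*w^2 + 3*w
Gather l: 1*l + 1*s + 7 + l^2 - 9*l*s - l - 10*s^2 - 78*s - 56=l^2 - 9*l*s - 10*s^2 - 77*s - 49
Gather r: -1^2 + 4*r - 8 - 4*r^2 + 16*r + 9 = -4*r^2 + 20*r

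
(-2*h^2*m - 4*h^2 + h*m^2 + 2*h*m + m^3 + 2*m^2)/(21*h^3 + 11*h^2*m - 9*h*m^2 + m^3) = (-2*h^2*m - 4*h^2 + h*m^2 + 2*h*m + m^3 + 2*m^2)/(21*h^3 + 11*h^2*m - 9*h*m^2 + m^3)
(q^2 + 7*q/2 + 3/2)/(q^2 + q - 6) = (q + 1/2)/(q - 2)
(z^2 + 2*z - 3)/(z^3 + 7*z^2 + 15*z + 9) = (z - 1)/(z^2 + 4*z + 3)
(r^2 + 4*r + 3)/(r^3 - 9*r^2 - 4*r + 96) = (r + 1)/(r^2 - 12*r + 32)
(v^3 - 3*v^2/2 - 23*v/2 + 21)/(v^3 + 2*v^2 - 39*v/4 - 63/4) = 2*(v - 2)/(2*v + 3)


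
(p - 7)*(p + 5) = p^2 - 2*p - 35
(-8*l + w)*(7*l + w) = -56*l^2 - l*w + w^2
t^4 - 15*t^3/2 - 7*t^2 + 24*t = t*(t - 8)*(t - 3/2)*(t + 2)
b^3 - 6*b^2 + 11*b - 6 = (b - 3)*(b - 2)*(b - 1)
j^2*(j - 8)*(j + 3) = j^4 - 5*j^3 - 24*j^2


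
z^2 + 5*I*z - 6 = (z + 2*I)*(z + 3*I)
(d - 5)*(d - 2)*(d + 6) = d^3 - d^2 - 32*d + 60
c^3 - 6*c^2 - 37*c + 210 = (c - 7)*(c - 5)*(c + 6)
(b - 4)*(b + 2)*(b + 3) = b^3 + b^2 - 14*b - 24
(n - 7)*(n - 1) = n^2 - 8*n + 7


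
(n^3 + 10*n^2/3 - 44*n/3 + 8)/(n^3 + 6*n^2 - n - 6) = (3*n^2 - 8*n + 4)/(3*(n^2 - 1))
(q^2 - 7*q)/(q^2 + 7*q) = (q - 7)/(q + 7)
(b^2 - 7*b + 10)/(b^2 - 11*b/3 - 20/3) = 3*(b - 2)/(3*b + 4)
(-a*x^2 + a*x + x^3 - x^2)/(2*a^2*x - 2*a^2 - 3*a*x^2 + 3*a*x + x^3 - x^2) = x/(-2*a + x)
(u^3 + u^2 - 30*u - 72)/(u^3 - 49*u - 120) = (u^2 - 2*u - 24)/(u^2 - 3*u - 40)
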